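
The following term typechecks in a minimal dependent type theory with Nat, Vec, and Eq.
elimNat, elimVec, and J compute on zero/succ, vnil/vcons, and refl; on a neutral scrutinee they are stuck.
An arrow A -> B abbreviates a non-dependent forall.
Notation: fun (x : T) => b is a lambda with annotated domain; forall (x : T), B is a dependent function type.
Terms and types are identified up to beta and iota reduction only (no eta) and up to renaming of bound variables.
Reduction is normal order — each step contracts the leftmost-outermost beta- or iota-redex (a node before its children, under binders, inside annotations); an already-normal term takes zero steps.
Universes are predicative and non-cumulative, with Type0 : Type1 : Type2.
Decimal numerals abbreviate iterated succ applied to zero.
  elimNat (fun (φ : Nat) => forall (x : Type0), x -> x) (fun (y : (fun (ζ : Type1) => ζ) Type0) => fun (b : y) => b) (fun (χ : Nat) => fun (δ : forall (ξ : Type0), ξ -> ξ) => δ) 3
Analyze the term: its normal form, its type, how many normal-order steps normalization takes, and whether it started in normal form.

reduced normal form:
  fun (φ : Type0) => fun (x : φ) => x
the term's type:
  forall (φ : Type0), φ -> φ
steps to reach normal form (normal order): 11
term was already normal: no
first redex: an elimNat iota-redex


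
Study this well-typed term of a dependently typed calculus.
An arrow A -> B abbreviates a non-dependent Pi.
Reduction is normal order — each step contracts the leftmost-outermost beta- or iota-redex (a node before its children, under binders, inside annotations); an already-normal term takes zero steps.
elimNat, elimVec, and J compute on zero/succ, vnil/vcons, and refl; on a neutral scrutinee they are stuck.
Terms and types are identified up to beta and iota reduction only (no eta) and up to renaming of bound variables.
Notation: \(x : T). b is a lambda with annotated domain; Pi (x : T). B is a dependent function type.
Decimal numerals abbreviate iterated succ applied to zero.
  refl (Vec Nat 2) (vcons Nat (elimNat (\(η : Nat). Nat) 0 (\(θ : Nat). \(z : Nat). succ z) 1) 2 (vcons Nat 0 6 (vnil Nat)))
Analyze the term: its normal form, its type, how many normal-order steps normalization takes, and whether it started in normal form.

normal form:
  refl (Vec Nat 2) (vcons Nat 1 2 (vcons Nat 0 6 (vnil Nat)))
inferred type:
  Eq (Vec Nat 2) (vcons Nat 1 2 (vcons Nat 0 6 (vnil Nat))) (vcons Nat 1 2 (vcons Nat 0 6 (vnil Nat)))
reduction steps (normal order): 4
started in normal form: no
first contracted redex: an elimNat iota-redex


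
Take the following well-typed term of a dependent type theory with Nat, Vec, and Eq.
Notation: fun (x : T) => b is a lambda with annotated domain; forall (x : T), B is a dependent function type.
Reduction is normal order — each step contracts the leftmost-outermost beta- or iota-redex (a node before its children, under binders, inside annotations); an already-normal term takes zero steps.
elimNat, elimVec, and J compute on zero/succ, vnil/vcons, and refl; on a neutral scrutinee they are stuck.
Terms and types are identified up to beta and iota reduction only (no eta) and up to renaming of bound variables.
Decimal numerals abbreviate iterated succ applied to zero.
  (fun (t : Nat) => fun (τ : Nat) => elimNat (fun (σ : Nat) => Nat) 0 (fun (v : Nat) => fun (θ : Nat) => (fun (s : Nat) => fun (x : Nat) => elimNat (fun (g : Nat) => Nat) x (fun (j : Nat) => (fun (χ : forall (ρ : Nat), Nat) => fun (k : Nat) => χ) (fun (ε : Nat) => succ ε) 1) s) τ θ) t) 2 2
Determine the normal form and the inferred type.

reduced normal form:
  4
the term's type:
  Nat
observation: the term reaches its normal form after 35 normal-order steps.


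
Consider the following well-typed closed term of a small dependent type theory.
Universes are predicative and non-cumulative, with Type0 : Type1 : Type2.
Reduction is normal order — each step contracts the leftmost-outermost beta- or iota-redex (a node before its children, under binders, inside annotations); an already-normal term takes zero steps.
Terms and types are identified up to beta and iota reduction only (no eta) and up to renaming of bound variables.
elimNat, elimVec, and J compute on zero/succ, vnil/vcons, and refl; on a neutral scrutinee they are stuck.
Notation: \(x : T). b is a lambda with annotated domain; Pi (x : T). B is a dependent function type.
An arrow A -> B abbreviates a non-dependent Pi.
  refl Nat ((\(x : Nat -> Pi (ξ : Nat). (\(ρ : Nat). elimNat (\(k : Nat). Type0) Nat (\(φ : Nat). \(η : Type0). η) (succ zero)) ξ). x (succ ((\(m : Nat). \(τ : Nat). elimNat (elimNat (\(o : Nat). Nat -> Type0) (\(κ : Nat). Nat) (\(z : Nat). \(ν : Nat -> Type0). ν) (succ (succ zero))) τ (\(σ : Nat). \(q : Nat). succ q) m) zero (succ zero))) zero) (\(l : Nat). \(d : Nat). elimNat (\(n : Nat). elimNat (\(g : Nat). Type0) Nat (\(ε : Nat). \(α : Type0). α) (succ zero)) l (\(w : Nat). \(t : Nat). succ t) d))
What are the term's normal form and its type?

normal form:
  refl Nat (succ (succ zero))
type:
  Eq Nat (succ (succ zero)) (succ (succ zero))
observation: reduction starts at a beta-redex, and 7 normal-order steps reach the normal form.


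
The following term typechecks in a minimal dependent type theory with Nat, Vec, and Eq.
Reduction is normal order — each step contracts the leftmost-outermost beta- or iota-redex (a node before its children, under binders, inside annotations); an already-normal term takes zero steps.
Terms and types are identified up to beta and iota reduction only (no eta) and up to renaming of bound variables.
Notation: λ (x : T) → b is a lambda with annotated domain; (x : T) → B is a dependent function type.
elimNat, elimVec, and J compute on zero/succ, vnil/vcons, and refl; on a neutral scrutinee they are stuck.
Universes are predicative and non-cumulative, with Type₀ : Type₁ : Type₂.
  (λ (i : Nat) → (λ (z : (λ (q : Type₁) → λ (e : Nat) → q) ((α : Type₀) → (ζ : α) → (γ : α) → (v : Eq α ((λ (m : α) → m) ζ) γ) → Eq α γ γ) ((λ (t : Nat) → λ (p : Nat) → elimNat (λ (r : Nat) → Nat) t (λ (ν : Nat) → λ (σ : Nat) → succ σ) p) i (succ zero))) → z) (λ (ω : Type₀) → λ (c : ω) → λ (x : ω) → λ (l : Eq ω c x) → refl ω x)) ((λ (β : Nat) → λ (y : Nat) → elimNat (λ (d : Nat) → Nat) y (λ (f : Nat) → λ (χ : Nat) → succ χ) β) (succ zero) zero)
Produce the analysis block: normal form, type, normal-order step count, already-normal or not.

normal form:
  λ (i : Type₀) → λ (z : i) → λ (q : i) → λ (e : Eq i z q) → refl i q
type:
  (i : Type₀) → (z : i) → (q : i) → (e : Eq i z q) → Eq i q q
reduction steps (normal order): 2
started in normal form: no
first redex: a beta-redex


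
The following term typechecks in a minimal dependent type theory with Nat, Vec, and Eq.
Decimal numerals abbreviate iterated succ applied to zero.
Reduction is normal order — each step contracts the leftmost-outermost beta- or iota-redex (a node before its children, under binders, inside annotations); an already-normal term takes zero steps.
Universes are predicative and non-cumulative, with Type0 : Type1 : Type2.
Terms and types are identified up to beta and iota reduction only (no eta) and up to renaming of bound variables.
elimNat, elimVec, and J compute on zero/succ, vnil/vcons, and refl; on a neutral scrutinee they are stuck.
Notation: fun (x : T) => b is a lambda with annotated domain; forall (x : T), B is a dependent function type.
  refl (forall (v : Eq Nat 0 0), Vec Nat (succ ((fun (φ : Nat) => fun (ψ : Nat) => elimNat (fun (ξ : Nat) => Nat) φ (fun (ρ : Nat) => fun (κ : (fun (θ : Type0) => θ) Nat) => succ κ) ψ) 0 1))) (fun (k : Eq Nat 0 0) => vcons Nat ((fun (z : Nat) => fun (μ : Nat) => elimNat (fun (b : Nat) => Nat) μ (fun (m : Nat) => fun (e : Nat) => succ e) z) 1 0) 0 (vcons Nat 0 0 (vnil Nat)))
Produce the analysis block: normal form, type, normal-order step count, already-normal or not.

reduced normal form:
  refl (forall (v : Eq Nat 0 0), Vec Nat 2) (fun (φ : Eq Nat 0 0) => vcons Nat 1 0 (vcons Nat 0 0 (vnil Nat)))
the term's type:
  Eq (forall (v : Eq Nat 0 0), Vec Nat 2) (fun (φ : Eq Nat 0 0) => vcons Nat 1 0 (vcons Nat 0 0 (vnil Nat))) (fun (ψ : Eq Nat 0 0) => vcons Nat 1 0 (vcons Nat 0 0 (vnil Nat)))
reduction steps (normal order): 12
started in normal form: no
first contracted redex: a beta-redex


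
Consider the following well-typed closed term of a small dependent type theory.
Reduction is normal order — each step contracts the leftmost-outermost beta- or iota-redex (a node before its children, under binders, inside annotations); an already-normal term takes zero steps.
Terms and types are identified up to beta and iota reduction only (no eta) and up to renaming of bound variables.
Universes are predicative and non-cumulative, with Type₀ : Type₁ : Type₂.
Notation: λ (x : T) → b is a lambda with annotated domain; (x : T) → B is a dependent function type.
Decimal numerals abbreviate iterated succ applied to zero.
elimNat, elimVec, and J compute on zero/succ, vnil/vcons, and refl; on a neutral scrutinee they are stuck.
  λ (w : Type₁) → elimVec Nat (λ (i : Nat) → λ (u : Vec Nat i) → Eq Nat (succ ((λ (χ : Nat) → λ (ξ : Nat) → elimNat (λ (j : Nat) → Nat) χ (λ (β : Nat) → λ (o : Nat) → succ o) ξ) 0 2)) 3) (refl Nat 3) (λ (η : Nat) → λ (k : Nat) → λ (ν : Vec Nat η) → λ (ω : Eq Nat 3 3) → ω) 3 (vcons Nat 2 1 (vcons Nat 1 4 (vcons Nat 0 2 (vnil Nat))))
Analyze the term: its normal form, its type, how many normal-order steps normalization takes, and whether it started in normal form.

reduced normal form:
  λ (w : Type₁) → refl Nat 3
the term's type:
  (w : Type₁) → Eq Nat 3 3
reduction steps (normal order): 16
term was already normal: no
first contracted redex: an elimVec iota-redex


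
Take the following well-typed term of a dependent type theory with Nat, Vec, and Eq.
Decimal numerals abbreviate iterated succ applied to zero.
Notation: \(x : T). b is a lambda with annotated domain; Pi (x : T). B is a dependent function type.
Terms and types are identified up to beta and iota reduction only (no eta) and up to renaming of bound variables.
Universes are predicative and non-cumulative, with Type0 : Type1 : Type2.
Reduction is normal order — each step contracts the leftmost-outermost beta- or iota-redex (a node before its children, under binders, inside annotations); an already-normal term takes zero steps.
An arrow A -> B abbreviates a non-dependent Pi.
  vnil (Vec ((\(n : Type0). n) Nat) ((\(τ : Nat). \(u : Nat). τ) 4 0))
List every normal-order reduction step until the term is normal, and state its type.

normal-order reduction sequence:
  vnil (Vec ((\(n : Type0). n) Nat) ((\(τ : Nat). \(u : Nat). τ) 4 0))
  ~> vnil (Vec Nat ((\(n : Nat). \(τ : Nat). n) 4 0))
  ~> vnil (Vec Nat ((\(n : Nat). 4) 0))
  ~> vnil (Vec Nat 4)
type:
  Vec (Vec Nat 4) 0


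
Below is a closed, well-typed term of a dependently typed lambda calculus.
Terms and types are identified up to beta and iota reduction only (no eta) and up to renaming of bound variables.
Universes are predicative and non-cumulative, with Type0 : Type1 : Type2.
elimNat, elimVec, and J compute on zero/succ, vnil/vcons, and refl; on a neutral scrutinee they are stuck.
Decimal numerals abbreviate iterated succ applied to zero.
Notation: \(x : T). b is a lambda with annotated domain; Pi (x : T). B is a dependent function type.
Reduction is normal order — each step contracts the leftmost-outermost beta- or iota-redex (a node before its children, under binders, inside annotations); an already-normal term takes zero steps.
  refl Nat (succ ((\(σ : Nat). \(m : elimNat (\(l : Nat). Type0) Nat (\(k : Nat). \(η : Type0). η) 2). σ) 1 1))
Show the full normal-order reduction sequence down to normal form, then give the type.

reduction (normal order):
  refl Nat (succ ((\(σ : Nat). \(m : elimNat (\(l : Nat). Type0) Nat (\(k : Nat). \(η : Type0). η) 2). σ) 1 1))
  ~> refl Nat (succ ((\(σ : elimNat (\(m : Nat). Type0) Nat (\(l : Nat). \(k : Type0). k) 2). 1) 1))
  ~> refl Nat 2
inferred type:
  Eq Nat 2 2


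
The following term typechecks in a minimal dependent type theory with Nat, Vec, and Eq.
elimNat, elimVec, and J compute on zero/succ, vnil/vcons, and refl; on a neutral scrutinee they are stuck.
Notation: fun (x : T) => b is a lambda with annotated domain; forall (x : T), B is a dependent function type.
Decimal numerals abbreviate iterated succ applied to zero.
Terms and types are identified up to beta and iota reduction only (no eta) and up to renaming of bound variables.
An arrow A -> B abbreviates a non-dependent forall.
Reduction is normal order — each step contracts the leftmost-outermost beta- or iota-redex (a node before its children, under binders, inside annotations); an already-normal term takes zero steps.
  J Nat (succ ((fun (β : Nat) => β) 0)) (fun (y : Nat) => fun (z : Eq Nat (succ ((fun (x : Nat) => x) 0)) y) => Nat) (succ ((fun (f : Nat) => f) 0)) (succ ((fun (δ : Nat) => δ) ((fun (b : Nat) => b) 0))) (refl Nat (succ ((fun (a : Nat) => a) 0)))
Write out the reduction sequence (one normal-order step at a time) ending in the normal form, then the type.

normal-order reduction:
  J Nat (succ ((fun (β : Nat) => β) 0)) (fun (y : Nat) => fun (z : Eq Nat (succ ((fun (x : Nat) => x) 0)) y) => Nat) (succ ((fun (f : Nat) => f) 0)) (succ ((fun (δ : Nat) => δ) ((fun (b : Nat) => b) 0))) (refl Nat (succ ((fun (a : Nat) => a) 0)))
  ~> succ ((fun (β : Nat) => β) 0)
  ~> 1
the term's type:
  Nat


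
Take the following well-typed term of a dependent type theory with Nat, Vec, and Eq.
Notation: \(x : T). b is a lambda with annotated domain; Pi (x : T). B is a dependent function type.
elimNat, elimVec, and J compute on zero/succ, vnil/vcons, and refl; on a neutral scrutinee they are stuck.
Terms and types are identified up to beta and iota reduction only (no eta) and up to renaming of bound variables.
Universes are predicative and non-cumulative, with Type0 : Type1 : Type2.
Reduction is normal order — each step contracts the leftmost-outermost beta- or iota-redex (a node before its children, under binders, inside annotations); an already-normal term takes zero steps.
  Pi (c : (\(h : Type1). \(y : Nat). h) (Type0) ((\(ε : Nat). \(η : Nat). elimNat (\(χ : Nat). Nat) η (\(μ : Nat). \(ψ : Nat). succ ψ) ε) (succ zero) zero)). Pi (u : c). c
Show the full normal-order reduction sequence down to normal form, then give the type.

normal-order reduction sequence:
  Pi (c : (\(h : Type1). \(y : Nat). h) (Type0) ((\(ε : Nat). \(η : Nat). elimNat (\(χ : Nat). Nat) η (\(μ : Nat). \(ψ : Nat). succ ψ) ε) (succ zero) zero)). Pi (u : c). c
  ~> Pi (c : (\(h : Nat). Type0) ((\(y : Nat). \(ε : Nat). elimNat (\(η : Nat). Nat) ε (\(χ : Nat). \(μ : Nat). succ μ) y) (succ zero) zero)). Pi (ψ : c). c
  ~> Pi (c : Type0). Pi (h : c). c
the term's type:
  Type1


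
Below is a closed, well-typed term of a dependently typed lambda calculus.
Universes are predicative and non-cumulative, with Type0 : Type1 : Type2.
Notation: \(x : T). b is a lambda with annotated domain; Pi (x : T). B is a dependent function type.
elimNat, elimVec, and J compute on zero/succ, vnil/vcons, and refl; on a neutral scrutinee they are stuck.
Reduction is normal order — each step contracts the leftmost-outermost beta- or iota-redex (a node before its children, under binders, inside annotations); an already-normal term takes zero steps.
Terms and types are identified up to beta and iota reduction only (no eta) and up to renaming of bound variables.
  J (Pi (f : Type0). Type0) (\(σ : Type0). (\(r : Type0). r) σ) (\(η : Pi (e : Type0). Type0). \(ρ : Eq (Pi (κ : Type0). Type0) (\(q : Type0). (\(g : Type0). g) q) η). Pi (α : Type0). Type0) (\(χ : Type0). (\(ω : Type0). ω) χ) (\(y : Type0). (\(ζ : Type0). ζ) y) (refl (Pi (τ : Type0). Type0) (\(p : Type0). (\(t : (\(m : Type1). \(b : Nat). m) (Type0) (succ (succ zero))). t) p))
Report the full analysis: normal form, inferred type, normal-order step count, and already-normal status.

reduced normal form:
  \(f : Type0). f
type:
  Pi (f : Type0). Type0
steps to reach normal form (normal order): 2
started in normal form: no
first contracted redex: a J iota-redex


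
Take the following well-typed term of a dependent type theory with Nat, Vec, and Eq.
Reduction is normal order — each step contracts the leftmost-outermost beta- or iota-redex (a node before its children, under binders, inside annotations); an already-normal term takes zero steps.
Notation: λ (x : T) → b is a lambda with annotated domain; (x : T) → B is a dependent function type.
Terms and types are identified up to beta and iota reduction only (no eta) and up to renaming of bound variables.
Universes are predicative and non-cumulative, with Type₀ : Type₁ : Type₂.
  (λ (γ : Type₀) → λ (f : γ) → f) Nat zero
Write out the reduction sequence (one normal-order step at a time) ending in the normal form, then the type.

reduction (normal order):
  (λ (γ : Type₀) → λ (f : γ) → f) Nat zero
  ~> (λ (γ : Nat) → γ) zero
  ~> zero
inferred type:
  Nat


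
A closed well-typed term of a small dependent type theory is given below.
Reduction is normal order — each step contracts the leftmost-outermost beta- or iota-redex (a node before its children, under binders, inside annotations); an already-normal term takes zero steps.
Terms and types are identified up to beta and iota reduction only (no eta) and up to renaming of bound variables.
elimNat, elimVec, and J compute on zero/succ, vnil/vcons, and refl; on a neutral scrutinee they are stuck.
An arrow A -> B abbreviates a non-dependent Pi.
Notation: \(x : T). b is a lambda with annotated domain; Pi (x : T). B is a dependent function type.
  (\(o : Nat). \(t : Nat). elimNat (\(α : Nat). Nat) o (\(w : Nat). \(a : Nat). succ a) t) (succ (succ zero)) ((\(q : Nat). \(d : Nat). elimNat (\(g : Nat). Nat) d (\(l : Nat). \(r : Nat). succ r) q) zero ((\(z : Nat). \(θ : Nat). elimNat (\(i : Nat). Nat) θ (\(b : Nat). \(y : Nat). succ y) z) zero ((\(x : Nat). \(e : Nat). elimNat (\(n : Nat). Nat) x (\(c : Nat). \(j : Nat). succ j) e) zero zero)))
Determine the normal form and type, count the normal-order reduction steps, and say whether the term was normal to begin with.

resulting normal form:
  succ (succ zero)
the term's type:
  Nat
steps to reach normal form (normal order): 12
term was already normal: no
first redex: a beta-redex


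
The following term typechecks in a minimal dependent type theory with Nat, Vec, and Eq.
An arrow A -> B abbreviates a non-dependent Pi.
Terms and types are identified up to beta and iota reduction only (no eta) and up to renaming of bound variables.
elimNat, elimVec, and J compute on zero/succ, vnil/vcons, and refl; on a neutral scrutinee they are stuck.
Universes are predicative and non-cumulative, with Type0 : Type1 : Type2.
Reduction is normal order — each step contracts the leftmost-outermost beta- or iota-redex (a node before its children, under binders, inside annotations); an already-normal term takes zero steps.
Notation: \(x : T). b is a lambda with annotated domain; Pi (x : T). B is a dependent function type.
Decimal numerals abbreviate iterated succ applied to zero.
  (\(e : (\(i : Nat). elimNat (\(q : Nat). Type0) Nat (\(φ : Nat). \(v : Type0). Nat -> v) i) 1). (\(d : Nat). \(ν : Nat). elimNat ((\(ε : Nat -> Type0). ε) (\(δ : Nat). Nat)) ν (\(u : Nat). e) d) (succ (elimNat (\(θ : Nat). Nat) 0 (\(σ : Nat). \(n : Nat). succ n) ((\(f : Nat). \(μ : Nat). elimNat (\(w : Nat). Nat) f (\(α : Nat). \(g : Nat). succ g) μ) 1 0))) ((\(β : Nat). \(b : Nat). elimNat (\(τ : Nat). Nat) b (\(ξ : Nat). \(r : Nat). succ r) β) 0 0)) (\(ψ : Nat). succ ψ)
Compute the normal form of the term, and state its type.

reduced normal form:
  2
type:
  Nat
observation: 21 normal-order steps normalize the term, beginning with a beta-redex.


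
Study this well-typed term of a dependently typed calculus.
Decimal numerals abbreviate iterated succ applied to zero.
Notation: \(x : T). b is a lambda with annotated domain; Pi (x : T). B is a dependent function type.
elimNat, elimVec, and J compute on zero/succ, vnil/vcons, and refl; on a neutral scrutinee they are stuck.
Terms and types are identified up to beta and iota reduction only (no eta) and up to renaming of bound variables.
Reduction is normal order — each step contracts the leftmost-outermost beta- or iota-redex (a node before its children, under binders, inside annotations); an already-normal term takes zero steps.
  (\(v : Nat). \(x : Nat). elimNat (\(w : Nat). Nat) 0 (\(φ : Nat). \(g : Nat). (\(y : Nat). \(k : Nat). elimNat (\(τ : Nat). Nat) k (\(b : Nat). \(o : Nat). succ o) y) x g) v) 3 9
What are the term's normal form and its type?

normal form:
  27
type:
  Nat


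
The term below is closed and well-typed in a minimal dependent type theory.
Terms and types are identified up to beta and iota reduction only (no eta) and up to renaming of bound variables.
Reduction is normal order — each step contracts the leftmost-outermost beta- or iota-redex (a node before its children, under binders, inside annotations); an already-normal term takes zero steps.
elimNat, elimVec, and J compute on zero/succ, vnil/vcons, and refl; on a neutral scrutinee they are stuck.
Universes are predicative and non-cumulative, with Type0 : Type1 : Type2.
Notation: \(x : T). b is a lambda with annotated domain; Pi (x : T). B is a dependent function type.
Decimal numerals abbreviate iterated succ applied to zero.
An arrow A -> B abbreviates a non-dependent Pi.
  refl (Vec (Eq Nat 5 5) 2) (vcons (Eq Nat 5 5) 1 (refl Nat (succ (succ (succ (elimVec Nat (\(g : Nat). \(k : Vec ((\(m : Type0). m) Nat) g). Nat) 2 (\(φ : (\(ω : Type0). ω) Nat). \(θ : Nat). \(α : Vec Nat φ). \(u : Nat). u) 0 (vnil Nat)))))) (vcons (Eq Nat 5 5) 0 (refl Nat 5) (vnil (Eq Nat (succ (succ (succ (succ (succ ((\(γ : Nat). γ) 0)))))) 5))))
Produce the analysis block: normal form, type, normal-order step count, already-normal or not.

normal form:
  refl (Vec (Eq Nat 5 5) 2) (vcons (Eq Nat 5 5) 1 (refl Nat 5) (vcons (Eq Nat 5 5) 0 (refl Nat 5) (vnil (Eq Nat 5 5))))
type:
  Eq (Vec (Eq Nat 5 5) 2) (vcons (Eq Nat 5 5) 1 (refl Nat 5) (vcons (Eq Nat 5 5) 0 (refl Nat 5) (vnil (Eq Nat 5 5)))) (vcons (Eq Nat 5 5) 1 (refl Nat 5) (vcons (Eq Nat 5 5) 0 (refl Nat 5) (vnil (Eq Nat 5 5))))
steps to reach normal form (normal order): 2
term was already normal: no
first redex: an elimVec iota-redex


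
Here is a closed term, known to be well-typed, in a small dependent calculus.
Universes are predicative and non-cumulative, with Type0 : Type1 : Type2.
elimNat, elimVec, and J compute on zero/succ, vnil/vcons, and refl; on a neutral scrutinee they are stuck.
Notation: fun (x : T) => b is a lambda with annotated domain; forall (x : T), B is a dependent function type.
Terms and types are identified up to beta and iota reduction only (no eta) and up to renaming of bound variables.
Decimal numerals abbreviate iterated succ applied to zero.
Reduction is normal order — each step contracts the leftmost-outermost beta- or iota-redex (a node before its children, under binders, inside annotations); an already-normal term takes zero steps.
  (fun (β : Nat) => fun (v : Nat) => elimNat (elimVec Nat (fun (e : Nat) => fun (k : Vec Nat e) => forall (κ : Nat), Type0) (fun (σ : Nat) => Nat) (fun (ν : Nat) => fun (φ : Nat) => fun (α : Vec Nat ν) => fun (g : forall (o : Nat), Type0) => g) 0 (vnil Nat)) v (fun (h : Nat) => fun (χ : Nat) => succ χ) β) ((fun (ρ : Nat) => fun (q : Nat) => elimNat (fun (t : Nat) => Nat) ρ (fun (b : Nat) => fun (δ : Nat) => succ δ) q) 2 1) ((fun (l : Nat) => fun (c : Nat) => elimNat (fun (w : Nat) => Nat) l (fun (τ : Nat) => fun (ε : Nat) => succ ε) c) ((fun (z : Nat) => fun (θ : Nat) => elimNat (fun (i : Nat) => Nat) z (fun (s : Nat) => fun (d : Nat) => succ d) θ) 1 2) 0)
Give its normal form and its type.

normal form:
  6
type:
  Nat
observation: reduction starts at a beta-redex, and 31 normal-order steps reach the normal form.


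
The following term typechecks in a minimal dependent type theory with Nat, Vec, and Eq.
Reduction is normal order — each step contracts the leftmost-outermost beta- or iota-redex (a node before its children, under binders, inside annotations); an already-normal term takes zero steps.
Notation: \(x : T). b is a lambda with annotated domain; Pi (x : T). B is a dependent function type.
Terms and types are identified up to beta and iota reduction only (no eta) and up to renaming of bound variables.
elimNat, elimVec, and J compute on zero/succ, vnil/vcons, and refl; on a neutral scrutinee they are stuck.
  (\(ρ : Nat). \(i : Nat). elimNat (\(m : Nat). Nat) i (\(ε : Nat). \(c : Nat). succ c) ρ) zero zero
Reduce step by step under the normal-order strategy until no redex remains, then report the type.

reduction (normal order):
  (\(ρ : Nat). \(i : Nat). elimNat (\(m : Nat). Nat) i (\(ε : Nat). \(c : Nat). succ c) ρ) zero zero
  ~> (\(ρ : Nat). elimNat (\(i : Nat). Nat) ρ (\(m : Nat). \(ε : Nat). succ ε) zero) zero
  ~> elimNat (\(ρ : Nat). Nat) zero (\(i : Nat). \(m : Nat). succ m) zero
  ~> zero
type:
  Nat


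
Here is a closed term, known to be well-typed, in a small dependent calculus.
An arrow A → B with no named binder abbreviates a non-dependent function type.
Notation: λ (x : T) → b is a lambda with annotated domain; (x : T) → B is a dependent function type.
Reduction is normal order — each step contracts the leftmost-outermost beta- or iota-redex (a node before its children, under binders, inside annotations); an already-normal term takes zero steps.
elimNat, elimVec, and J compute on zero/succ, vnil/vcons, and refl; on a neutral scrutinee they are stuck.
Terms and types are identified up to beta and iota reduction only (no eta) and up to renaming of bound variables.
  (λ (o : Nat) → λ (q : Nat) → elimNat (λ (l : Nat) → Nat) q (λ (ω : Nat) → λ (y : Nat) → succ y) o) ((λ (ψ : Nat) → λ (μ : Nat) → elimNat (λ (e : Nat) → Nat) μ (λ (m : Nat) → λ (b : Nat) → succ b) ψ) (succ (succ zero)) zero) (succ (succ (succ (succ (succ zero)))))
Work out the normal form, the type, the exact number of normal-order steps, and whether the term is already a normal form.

normal form:
  succ (succ (succ (succ (succ (succ (succ zero))))))
type:
  Nat
reduction steps (normal order): 18
started in normal form: no
first contracted redex: a beta-redex


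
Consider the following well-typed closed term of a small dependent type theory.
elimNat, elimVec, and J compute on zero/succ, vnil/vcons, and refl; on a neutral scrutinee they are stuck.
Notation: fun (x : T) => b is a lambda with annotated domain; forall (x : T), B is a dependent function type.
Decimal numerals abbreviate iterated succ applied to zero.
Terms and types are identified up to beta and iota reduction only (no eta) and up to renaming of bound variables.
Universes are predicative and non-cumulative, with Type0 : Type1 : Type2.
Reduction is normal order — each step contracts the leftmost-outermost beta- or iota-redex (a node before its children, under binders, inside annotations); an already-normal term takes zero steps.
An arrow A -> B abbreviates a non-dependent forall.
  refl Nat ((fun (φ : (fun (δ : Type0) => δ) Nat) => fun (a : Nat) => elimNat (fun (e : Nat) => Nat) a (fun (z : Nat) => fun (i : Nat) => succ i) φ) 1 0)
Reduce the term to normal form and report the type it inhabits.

reduced normal form:
  refl Nat 1
inferred type:
  Eq Nat 1 1
observation: contracting a beta-redex first, the term normalizes in 6 steps.


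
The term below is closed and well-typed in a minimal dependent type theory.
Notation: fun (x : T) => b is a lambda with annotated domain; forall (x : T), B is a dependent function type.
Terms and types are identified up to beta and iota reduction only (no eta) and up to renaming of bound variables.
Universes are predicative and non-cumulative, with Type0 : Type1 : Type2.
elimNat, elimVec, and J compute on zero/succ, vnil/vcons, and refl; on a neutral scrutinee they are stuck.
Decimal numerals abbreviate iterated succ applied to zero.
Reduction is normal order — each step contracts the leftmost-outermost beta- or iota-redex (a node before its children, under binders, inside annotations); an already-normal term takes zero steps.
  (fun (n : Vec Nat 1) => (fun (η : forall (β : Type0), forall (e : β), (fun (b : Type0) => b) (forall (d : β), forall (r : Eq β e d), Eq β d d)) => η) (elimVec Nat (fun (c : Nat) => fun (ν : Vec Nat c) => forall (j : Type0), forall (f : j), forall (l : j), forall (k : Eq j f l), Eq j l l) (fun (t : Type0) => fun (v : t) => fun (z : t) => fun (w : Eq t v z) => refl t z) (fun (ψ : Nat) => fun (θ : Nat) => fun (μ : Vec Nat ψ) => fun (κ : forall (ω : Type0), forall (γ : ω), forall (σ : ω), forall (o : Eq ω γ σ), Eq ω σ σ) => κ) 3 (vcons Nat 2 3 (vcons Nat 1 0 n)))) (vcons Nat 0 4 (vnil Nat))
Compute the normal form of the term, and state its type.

resulting normal form:
  fun (n : Type0) => fun (η : n) => fun (β : n) => fun (e : Eq n η β) => refl n β
type:
  forall (n : Type0), forall (η : n), forall (β : n), forall (e : Eq n η β), Eq n β β
observation: reduction starts at a beta-redex, and 18 normal-order steps reach the normal form.


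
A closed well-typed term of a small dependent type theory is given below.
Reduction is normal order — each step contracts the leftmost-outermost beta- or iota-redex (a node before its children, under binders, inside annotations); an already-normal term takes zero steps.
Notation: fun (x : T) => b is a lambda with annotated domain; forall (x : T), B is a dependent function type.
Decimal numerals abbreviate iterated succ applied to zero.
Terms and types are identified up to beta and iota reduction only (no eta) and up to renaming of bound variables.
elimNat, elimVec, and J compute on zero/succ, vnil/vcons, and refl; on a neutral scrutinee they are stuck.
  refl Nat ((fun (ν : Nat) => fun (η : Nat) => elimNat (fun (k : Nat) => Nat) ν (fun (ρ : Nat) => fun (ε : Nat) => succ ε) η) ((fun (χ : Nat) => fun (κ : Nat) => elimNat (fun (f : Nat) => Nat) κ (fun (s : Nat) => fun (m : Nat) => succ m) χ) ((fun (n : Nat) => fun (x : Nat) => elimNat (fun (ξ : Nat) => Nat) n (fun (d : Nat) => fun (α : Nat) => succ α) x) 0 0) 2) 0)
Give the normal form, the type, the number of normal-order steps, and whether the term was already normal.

normal form:
  refl Nat 2
type:
  Eq Nat 2 2
normal-order step count: 9
already normal: no
first redex: a beta-redex


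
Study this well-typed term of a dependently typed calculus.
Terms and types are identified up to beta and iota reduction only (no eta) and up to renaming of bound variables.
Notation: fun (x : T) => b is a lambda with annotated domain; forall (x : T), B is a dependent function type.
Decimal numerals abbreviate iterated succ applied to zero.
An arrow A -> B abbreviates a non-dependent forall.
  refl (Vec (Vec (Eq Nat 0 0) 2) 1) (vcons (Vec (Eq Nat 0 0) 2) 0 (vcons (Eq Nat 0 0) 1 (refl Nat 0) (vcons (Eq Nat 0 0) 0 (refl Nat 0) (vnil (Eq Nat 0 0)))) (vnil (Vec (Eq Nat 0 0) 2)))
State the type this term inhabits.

the term's type:
  Eq (Vec (Vec (Eq Nat 0 0) 2) 1) (vcons (Vec (Eq Nat 0 0) 2) 0 (vcons (Eq Nat 0 0) 1 (refl Nat 0) (vcons (Eq Nat 0 0) 0 (refl Nat 0) (vnil (Eq Nat 0 0)))) (vnil (Vec (Eq Nat 0 0) 2))) (vcons (Vec (Eq Nat 0 0) 2) 0 (vcons (Eq Nat 0 0) 1 (refl Nat 0) (vcons (Eq Nat 0 0) 0 (refl Nat 0) (vnil (Eq Nat 0 0)))) (vnil (Vec (Eq Nat 0 0) 2)))


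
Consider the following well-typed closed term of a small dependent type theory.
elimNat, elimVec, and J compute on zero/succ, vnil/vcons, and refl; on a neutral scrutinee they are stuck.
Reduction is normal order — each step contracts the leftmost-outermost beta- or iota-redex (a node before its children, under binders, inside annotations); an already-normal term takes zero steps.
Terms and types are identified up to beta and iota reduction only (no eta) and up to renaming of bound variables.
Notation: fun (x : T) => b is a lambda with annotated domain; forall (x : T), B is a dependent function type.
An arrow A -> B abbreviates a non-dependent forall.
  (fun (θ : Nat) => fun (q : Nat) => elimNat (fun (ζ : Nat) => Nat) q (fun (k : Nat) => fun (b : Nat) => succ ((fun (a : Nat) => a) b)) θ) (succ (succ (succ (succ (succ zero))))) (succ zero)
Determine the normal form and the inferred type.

normal form:
  succ (succ (succ (succ (succ (succ zero)))))
type:
  Nat
observation: the first redex contracted is a beta-redex; the normal form is reached in 23 normal-order steps.


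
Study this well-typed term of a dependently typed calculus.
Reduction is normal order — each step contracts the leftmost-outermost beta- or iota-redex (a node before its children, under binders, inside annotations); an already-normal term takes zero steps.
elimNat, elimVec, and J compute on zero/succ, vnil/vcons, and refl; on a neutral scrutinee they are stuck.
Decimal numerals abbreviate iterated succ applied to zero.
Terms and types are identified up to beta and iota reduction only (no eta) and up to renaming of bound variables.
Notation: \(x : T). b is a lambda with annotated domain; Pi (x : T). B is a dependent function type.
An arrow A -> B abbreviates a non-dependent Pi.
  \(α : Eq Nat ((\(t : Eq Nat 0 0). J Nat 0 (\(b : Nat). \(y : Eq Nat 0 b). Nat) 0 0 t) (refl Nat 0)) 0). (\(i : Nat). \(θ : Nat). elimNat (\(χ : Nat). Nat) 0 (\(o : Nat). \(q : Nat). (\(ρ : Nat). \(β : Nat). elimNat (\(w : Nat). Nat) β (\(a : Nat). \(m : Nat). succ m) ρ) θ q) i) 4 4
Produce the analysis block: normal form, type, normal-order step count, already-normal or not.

reduced normal form:
  \(α : Eq Nat 0 0). 16
type:
  Eq Nat 0 0 -> Nat
steps to reach normal form (normal order): 77
term was already normal: no
first contracted redex: a beta-redex


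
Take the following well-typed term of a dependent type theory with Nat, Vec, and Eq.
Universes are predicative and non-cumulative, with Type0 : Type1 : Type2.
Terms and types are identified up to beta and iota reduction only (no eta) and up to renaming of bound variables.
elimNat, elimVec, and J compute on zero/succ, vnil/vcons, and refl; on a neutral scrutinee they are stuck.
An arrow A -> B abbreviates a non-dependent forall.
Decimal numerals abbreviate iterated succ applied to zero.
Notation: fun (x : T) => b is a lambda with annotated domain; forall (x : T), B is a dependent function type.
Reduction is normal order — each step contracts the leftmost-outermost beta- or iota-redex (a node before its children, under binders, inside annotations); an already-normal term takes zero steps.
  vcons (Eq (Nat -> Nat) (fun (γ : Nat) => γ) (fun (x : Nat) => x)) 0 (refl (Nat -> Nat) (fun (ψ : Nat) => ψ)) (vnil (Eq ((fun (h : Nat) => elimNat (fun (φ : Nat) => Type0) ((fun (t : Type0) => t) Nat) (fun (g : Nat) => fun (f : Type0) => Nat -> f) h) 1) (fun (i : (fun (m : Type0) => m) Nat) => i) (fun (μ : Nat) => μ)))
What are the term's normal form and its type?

reduced normal form:
  vcons (Eq (Nat -> Nat) (fun (γ : Nat) => γ) (fun (x : Nat) => x)) 0 (refl (Nat -> Nat) (fun (ψ : Nat) => ψ)) (vnil (Eq (Nat -> Nat) (fun (h : Nat) => h) (fun (φ : Nat) => φ)))
type:
  Vec (Eq (Nat -> Nat) (fun (γ : Nat) => γ) (fun (x : Nat) => x)) 1


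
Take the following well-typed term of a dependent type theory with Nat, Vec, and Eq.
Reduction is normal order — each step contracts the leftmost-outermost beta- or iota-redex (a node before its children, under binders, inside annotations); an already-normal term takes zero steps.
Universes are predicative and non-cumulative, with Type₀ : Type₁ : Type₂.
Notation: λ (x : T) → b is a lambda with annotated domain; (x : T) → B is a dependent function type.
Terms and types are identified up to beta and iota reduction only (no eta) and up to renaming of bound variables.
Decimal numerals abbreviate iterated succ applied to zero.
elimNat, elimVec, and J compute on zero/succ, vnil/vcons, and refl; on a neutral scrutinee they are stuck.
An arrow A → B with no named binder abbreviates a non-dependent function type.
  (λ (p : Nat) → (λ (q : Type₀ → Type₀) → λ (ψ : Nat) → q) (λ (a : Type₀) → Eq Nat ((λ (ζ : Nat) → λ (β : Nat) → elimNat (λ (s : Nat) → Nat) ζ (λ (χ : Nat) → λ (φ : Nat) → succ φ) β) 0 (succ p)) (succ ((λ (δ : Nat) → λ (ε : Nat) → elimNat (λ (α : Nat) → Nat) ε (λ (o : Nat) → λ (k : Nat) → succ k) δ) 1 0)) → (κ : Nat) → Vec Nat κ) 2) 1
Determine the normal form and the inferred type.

reduced normal form:
  λ (p : Type₀) → Eq Nat 2 2 → (q : Nat) → Vec Nat q
inferred type:
  Type₀ → Type₀


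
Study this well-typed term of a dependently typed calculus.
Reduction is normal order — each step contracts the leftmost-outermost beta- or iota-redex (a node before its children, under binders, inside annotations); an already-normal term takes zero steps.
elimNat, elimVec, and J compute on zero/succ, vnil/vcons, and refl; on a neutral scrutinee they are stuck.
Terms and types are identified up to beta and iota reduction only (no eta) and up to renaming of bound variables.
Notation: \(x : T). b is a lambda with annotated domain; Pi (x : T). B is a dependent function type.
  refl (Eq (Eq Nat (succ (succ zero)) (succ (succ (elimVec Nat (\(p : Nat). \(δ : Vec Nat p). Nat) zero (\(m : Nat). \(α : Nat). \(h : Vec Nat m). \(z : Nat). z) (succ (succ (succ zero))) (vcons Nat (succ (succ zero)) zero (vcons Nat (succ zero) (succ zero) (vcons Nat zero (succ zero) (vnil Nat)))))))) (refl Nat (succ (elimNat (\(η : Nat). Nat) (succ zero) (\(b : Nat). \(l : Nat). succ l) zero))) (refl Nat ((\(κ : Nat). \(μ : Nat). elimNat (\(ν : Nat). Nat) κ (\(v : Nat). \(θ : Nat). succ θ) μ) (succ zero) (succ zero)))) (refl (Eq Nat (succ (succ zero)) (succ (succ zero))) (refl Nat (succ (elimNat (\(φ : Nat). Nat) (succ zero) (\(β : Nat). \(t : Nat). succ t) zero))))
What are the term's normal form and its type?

reduced normal form:
  refl (Eq (Eq Nat (succ (succ zero)) (succ (succ zero))) (refl Nat (succ (succ zero))) (refl Nat (succ (succ zero)))) (refl (Eq Nat (succ (succ zero)) (succ (succ zero))) (refl Nat (succ (succ zero))))
inferred type:
  Eq (Eq (Eq Nat (succ (succ zero)) (succ (succ zero))) (refl Nat (succ (succ zero))) (refl Nat (succ (succ zero)))) (refl (Eq Nat (succ (succ zero)) (succ (succ zero))) (refl Nat (succ (succ zero)))) (refl (Eq Nat (succ (succ zero)) (succ (succ zero))) (refl Nat (succ (succ zero))))
observation: normalization takes exactly 24 steps under the normal-order strategy.


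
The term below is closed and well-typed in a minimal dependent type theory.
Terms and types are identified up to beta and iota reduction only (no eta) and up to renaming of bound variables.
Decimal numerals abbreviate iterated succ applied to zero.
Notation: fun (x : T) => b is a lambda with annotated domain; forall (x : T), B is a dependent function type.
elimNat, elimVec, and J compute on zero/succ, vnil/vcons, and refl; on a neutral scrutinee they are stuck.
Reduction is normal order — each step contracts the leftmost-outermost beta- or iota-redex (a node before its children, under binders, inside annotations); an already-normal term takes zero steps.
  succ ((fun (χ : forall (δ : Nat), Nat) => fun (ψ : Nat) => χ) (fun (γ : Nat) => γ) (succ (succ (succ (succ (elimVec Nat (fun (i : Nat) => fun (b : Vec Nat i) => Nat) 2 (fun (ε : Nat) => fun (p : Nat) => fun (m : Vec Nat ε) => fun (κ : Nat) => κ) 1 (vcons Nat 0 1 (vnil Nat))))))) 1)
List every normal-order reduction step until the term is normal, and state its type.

normal-order reduction sequence:
  succ ((fun (χ : forall (δ : Nat), Nat) => fun (ψ : Nat) => χ) (fun (γ : Nat) => γ) (succ (succ (succ (succ (elimVec Nat (fun (i : Nat) => fun (b : Vec Nat i) => Nat) 2 (fun (ε : Nat) => fun (p : Nat) => fun (m : Vec Nat ε) => fun (κ : Nat) => κ) 1 (vcons Nat 0 1 (vnil Nat))))))) 1)
  ~> succ ((fun (χ : Nat) => fun (δ : Nat) => δ) (succ (succ (succ (succ (elimVec Nat (fun (ψ : Nat) => fun (γ : Vec Nat ψ) => Nat) 2 (fun (i : Nat) => fun (b : Nat) => fun (ε : Vec Nat i) => fun (p : Nat) => p) 1 (vcons Nat 0 1 (vnil Nat))))))) 1)
  ~> succ ((fun (χ : Nat) => χ) 1)
  ~> 2
the term's type:
  Nat
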